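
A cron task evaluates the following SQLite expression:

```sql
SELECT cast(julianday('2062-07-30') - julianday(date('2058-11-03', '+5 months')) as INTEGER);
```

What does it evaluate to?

Adding +5 months to 2058-11-03 gives 2059-04-03.
27 days remain in April 2059 after the 3rd (30 − 3).
Full months from May 2059 through June 2062 contribute their day counts.
Then 30 days into July 2062.
Total: 27 + 31 + 30 + 31 + 31 + 30 + 31 + 30 + 31 + 31 + 29 + 31 + 30 + 31 + 30 + 31 + 31 + 30 + 31 + 30 + 31 + 31 + 28 + 31 + 30 + 31 + 30 + 31 + 31 + 30 + 31 + 30 + 31 + 31 + 28 + 31 + 30 + 31 + 30 + 30 = 1214.

1214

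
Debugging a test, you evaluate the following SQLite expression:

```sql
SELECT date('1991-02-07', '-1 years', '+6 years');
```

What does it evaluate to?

1996-02-07

Adding -1 year to 1991-02-07 gives 1990-02-07.
Adding +6 years to 1990-02-07 gives 1996-02-07.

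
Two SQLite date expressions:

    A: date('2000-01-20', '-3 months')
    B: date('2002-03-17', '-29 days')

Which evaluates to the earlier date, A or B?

A = 1999-10-20.
B = 2002-02-16.
A is earlier.

A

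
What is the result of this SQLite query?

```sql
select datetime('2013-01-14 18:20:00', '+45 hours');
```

2013-01-16 15:20:00

+45 hours from 2013-01-14 18:20:00 is 2013-01-16 15:20:00 (crosses midnight).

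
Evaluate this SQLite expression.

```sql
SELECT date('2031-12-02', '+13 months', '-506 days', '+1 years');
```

Adding +13 months to 2031-12-02 gives 2033-01-02.
Applying '-506 days' to 2033-01-02: counting 506 days back gives 2031-08-15.
Adding +1 year to 2031-08-15 gives 2032-08-15.

2032-08-15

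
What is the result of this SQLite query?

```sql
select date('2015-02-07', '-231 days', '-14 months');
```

Applying '-231 days' to 2015-02-07: counting 231 days back gives 2014-06-21.
Adding -14 months to 2014-06-21 gives 2013-04-21.

2013-04-21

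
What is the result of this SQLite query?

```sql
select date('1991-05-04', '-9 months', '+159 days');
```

1991-01-10

Adding -9 months to 1991-05-04 gives 1990-08-04.
Applying '+159 days' to 1990-08-04: counting 159 days forward gives 1991-01-10.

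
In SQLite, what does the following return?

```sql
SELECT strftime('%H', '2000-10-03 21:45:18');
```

21

`%H` extracts the 2-digit hour (00-23): 21.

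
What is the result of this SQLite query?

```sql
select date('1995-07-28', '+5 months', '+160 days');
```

1996-06-05

Adding +5 months to 1995-07-28 gives 1995-12-28.
Applying '+160 days' to 1995-12-28: counting 160 days forward gives 1996-06-05.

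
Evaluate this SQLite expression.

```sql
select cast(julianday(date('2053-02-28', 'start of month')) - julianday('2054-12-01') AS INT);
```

`start of month` rewinds 2053-02-28 to 2053-02-01.
27 days remain in February 2053 after the 1st (28 − 1).
Full months from March 2053 through November 2054 contribute their day counts.
Then 1 day into December 2054.
Total: 27 + 31 + 30 + 31 + 30 + 31 + 31 + 30 + 31 + 30 + 31 + 31 + 28 + 31 + 30 + 31 + 30 + 31 + 31 + 30 + 31 + 30 + 1 = 668.
The subtraction is earlier − later, so the result is −668 → -668.

-668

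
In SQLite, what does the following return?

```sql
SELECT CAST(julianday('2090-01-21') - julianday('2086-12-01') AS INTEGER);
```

1147

30 days remain in December 2086 after the 1st (31 − 1).
Full months from January 2087 through December 2089 contribute their day counts.
Then 21 days into January 2090.
Total: 30 + 31 + 28 + 31 + 30 + 31 + 30 + 31 + 31 + 30 + 31 + 30 + 31 + 31 + 29 + 31 + 30 + 31 + 30 + 31 + 31 + 30 + 31 + 30 + 31 + 31 + 28 + 31 + 30 + 31 + 30 + 31 + 31 + 30 + 31 + 30 + 31 + 21 = 1147.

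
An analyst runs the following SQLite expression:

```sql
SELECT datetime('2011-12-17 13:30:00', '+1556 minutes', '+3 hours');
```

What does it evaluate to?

2011-12-18 18:26:00

1556 minutes = 25h 56m; +1556 minutes from 2011-12-17 13:30:00 is 2011-12-18 15:26:00 (crosses midnight).
+3 hours from 2011-12-18 15:26:00 is 2011-12-18 18:26:00.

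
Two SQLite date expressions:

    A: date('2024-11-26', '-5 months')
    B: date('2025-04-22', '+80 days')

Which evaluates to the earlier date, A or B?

A = 2024-06-26.
B = 2025-07-11.
A is earlier.

A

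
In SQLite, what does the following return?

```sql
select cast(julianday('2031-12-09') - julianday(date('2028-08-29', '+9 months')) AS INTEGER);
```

Adding +9 months to 2028-08-29 gives 2029-05-29.
2 days remain in May 2029 after the 29th (31 − 29).
Full months from June 2029 through November 2031 contribute their day counts.
Then 9 days into December 2031.
Total: 2 + 30 + 31 + 31 + 30 + 31 + 30 + 31 + 31 + 28 + 31 + 30 + 31 + 30 + 31 + 31 + 30 + 31 + 30 + 31 + 31 + 28 + 31 + 30 + 31 + 30 + 31 + 31 + 30 + 31 + 30 + 9 = 924.

924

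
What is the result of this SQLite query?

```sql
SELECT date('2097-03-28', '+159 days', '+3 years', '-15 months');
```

2099-06-03

Applying '+159 days' to 2097-03-28: counting 159 days forward gives 2097-09-03.
Adding +3 years to 2097-09-03 gives 2100-09-03.
Adding -15 months to 2100-09-03 gives 2099-06-03.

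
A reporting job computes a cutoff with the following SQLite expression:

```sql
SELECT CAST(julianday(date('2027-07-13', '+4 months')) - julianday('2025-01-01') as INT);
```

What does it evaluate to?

Adding +4 months to 2027-07-13 gives 2027-11-13.
30 days remain in January 2025 after the 1st (31 − 1).
Full months from February 2025 through October 2027 contribute their day counts.
Then 13 days into November 2027.
Total: 30 + 28 + 31 + 30 + 31 + 30 + 31 + 31 + 30 + 31 + 30 + 31 + 31 + 28 + 31 + 30 + 31 + 30 + 31 + 31 + 30 + 31 + 30 + 31 + 31 + 28 + 31 + 30 + 31 + 30 + 31 + 31 + 30 + 31 + 13 = 1046.

1046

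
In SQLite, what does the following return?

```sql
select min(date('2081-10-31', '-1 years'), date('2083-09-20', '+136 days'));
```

2080-10-31

date('2081-10-31', '-1 years') → 2080-10-31.
date('2083-09-20', '+136 days') → 2084-02-03.
Earlier of the two is 2080-10-31.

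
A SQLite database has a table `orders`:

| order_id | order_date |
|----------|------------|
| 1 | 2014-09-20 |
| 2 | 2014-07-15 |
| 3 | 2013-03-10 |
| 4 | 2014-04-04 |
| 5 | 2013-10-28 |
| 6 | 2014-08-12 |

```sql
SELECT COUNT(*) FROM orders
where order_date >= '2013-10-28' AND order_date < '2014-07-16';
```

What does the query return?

3

Rows in [2013-10-28, 2014-07-16): 2014-07-15, 2014-04-04, 2013-10-28 → 3 rows.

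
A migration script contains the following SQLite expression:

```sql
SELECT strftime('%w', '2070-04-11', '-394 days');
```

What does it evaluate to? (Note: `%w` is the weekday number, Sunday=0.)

3

First apply '-394 days': 2070-04-11 → 2069-03-13.
2069-03-13 is a Wednesday; with Sunday=0 that is 3.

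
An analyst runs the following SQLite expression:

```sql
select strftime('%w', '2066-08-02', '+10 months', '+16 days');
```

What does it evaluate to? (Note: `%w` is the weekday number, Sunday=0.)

6

First apply '+10 months', '+16 days': 2066-08-02 → 2067-06-18.
2067-06-18 is a Saturday; with Sunday=0 that is 6.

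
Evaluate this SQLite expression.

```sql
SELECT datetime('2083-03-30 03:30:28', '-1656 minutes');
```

1656 minutes = 27h 36m; -1656 minutes from 2083-03-30 03:30:28 is 2083-03-28 23:54:28 (crosses midnight).

2083-03-28 23:54:28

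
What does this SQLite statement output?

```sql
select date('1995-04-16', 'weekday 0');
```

1995-04-16

`weekday 0` advances to the next Sunday; 1995-04-16 is already a Sunday, so it stays at 1995-04-16.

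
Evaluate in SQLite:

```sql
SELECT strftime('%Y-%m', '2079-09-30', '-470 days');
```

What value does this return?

First apply '-470 days': 2079-09-30 → 2078-06-17.
`%Y-%m` extracts the year-month: 2078-06.

2078-06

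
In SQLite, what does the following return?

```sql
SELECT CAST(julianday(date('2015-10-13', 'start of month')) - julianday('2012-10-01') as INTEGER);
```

1095

`start of month` rewinds 2015-10-13 to 2015-10-01.
30 days remain in October 2012 after the 1st (31 − 1).
Full months from November 2012 through September 2015 contribute their day counts.
Then 1 day into October 2015.
Total: 30 + 30 + 31 + 31 + 28 + 31 + 30 + 31 + 30 + 31 + 31 + 30 + 31 + 30 + 31 + 31 + 28 + 31 + 30 + 31 + 30 + 31 + 31 + 30 + 31 + 30 + 31 + 31 + 28 + 31 + 30 + 31 + 30 + 31 + 31 + 30 + 1 = 1095.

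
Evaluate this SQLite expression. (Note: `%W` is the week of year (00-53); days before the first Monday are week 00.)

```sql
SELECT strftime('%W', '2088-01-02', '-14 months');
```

First apply '-14 months': 2088-01-02 → 2086-11-02.
2086-11-02 is a Saturday. SQLite's %W counts Mondays since the year started; the result is 43.

43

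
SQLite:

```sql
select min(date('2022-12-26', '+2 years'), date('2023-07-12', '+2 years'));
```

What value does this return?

date('2022-12-26', '+2 years') → 2024-12-26.
date('2023-07-12', '+2 years') → 2025-07-12.
Earlier of the two is 2024-12-26.

2024-12-26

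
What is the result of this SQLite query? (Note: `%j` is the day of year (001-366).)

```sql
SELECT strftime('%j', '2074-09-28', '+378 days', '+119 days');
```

038

First apply '+378 days', '+119 days': 2074-09-28 → 2076-02-07.
Day-of-year for 2076-02-07: days since 2076-01-01 inclusive = 38, zero-padded to 038.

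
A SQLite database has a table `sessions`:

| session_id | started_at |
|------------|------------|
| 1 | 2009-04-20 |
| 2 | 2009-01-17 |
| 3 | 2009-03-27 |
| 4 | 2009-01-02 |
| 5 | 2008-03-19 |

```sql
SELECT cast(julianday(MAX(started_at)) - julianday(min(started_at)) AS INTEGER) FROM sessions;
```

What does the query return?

MIN = 2008-03-19, MAX = 2009-04-20.
12 days remain in March 2008 after the 19th (31 − 19).
Full months from April 2008 through March 2009 contribute their day counts.
Then 20 days into April 2009.
Total: 12 + 30 + 31 + 30 + 31 + 31 + 30 + 31 + 30 + 31 + 31 + 28 + 31 + 20 = 397.

397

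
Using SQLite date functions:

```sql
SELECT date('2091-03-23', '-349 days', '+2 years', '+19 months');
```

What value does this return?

2093-11-08

Applying '-349 days' to 2091-03-23: counting 349 days back gives 2090-04-08.
Adding +2 years to 2090-04-08 gives 2092-04-08.
Adding +19 months to 2092-04-08 gives 2093-11-08.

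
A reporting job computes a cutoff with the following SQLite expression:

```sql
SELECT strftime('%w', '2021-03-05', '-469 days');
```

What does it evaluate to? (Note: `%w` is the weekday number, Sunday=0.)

First apply '-469 days': 2021-03-05 → 2019-11-22.
2019-11-22 is a Friday; with Sunday=0 that is 5.

5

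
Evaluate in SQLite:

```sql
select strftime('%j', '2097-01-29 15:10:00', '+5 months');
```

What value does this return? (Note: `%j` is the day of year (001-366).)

First apply '+5 months': 2097-01-29 15:10:00 → 2097-06-29 15:10:00.
Day-of-year for 2097-06-29: days since 2097-01-01 inclusive = 180, zero-padded to 180.

180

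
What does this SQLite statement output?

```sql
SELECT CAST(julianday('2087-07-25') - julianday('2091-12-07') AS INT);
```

-1596

6 days remain in July 2087 after the 25th (31 − 25).
Full months from August 2087 through November 2091 contribute their day counts.
Then 7 days into December 2091.
Total: 6 + 31 + 30 + 31 + 30 + 31 + 31 + 29 + 31 + 30 + 31 + 30 + 31 + 31 + 30 + 31 + 30 + 31 + 31 + 28 + 31 + 30 + 31 + 30 + 31 + 31 + 30 + 31 + 30 + 31 + 31 + 28 + 31 + 30 + 31 + 30 + 31 + 31 + 30 + 31 + 30 + 31 + 31 + 28 + 31 + 30 + 31 + 30 + 31 + 31 + 30 + 31 + 30 + 7 = 1596.
The subtraction is earlier − later, so the result is −1596 → -1596.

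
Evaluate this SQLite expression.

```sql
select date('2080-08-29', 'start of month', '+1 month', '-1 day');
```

2080-08-31

`start of month` rewinds 2080-08-29 to 2080-08-01.
Adding +1 month to 2080-08-01 gives 2080-09-01.
Going back 1 day from 2080-09-01 reaches 2080-08-31 (last day of August, 31 days).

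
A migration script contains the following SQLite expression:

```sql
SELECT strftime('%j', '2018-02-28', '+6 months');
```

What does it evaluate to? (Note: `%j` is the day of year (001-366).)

240

First apply '+6 months': 2018-02-28 → 2018-08-28.
Day-of-year for 2018-08-28: days since 2018-01-01 inclusive = 240, zero-padded to 240.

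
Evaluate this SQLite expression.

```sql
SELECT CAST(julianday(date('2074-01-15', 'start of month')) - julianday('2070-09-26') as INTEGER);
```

1193

`start of month` rewinds 2074-01-15 to 2074-01-01.
4 days remain in September 2070 after the 26th (30 − 26).
Full months from October 2070 through December 2073 contribute their day counts.
Then 1 day into January 2074.
Total: 4 + 31 + 30 + 31 + 31 + 28 + 31 + 30 + 31 + 30 + 31 + 31 + 30 + 31 + 30 + 31 + 31 + 29 + 31 + 30 + 31 + 30 + 31 + 31 + 30 + 31 + 30 + 31 + 31 + 28 + 31 + 30 + 31 + 30 + 31 + 31 + 30 + 31 + 30 + 31 + 1 = 1193.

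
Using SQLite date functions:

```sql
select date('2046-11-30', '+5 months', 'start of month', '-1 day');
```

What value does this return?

Adding +5 months to 2046-11-30 gives 2047-04-30.
`start of month` rewinds 2047-04-30 to 2047-04-01.
Going back 1 day from 2047-04-01 reaches 2047-03-31 (last day of March, 31 days).

2047-03-31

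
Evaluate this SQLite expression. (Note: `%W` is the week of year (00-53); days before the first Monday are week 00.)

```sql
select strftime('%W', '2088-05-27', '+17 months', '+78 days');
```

First apply '+17 months', '+78 days': 2088-05-27 → 2090-01-13.
2090-01-13 is a Friday. SQLite's %W counts Mondays since the year started; the result is 02.

02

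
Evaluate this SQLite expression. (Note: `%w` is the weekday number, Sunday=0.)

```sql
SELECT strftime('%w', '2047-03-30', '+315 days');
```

6

First apply '+315 days': 2047-03-30 → 2048-02-08.
2048-02-08 is a Saturday; with Sunday=0 that is 6.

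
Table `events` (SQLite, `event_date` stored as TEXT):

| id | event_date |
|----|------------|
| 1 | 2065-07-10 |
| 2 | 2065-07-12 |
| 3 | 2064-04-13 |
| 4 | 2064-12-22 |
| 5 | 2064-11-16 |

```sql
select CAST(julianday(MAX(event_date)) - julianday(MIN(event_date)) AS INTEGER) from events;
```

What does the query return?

455

MIN = 2064-04-13, MAX = 2065-07-12.
17 days remain in April 2064 after the 13th (30 − 13).
Full months from May 2064 through June 2065 contribute their day counts.
Then 12 days into July 2065.
Total: 17 + 31 + 30 + 31 + 31 + 30 + 31 + 30 + 31 + 31 + 28 + 31 + 30 + 31 + 30 + 12 = 455.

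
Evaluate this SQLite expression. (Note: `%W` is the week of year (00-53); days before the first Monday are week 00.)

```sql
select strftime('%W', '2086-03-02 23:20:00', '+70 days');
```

18

First apply '+70 days': 2086-03-02 23:20:00 → 2086-05-11 23:20:00.
2086-05-11 is a Saturday. SQLite's %W counts Mondays since the year started; the result is 18.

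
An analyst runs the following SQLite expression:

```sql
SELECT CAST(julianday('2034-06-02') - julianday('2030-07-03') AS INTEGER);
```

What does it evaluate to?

1430

28 days remain in July 2030 after the 3rd (31 − 3).
Full months from August 2030 through May 2034 contribute their day counts.
Then 2 days into June 2034.
Total: 28 + 31 + 30 + 31 + 30 + 31 + 31 + 28 + 31 + 30 + 31 + 30 + 31 + 31 + 30 + 31 + 30 + 31 + 31 + 29 + 31 + 30 + 31 + 30 + 31 + 31 + 30 + 31 + 30 + 31 + 31 + 28 + 31 + 30 + 31 + 30 + 31 + 31 + 30 + 31 + 30 + 31 + 31 + 28 + 31 + 30 + 31 + 2 = 1430.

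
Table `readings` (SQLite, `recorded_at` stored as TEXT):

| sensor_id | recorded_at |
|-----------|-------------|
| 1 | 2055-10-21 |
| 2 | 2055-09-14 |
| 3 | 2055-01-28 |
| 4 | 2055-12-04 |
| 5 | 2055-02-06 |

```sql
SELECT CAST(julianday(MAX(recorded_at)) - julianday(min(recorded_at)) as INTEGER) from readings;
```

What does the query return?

MIN = 2055-01-28, MAX = 2055-12-04.
3 days remain in January 2055 after the 28th (31 − 28).
Full months from February 2055 through November 2055 contribute their day counts.
Then 4 days into December 2055.
Total: 3 + 28 + 31 + 30 + 31 + 30 + 31 + 31 + 30 + 31 + 30 + 4 = 310.

310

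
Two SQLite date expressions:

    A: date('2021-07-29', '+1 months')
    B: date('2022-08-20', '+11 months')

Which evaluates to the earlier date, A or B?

A = 2021-08-29.
B = 2023-07-20.
A is earlier.

A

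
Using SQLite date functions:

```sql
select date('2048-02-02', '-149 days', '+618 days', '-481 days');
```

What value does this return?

Applying '-149 days' to 2048-02-02: counting 149 days back gives 2047-09-06.
Applying '+618 days' to 2047-09-06: counting 618 days forward gives 2049-05-16.
Applying '-481 days' to 2049-05-16: counting 481 days back gives 2048-01-21.

2048-01-21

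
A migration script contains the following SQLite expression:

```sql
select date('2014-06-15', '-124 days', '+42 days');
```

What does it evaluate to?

Applying '-124 days' to 2014-06-15: counting 124 days back gives 2014-02-11.
Applying '+42 days' to 2014-02-11: counting 42 days forward gives 2014-03-25.

2014-03-25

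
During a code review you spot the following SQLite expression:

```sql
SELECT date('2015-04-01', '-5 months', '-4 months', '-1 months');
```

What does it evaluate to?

Adding -5 months to 2015-04-01 gives 2014-11-01.
Adding -4 months to 2014-11-01 gives 2014-07-01.
Adding -1 month to 2014-07-01 gives 2014-06-01.

2014-06-01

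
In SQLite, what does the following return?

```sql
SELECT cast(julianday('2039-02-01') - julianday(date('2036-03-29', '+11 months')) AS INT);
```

Adding +11 months to 2036-03-29 targets 2037-02-29. February 2037 has only 28 days, so SQLite normalizes the 1-day overflow forward to 2037-03-01.
30 days remain in March 2037 after the 1st (31 − 1).
Full months from April 2037 through January 2039 contribute their day counts.
Then 1 day into February 2039.
Total: 30 + 30 + 31 + 30 + 31 + 31 + 30 + 31 + 30 + 31 + 31 + 28 + 31 + 30 + 31 + 30 + 31 + 31 + 30 + 31 + 30 + 31 + 31 + 1 = 702.

702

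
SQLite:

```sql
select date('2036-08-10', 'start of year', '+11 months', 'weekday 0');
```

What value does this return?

2036-12-07

`start of year` rewinds 2036-08-10 to 2036-01-01.
Adding +11 months to 2036-01-01 gives 2036-12-01.
`weekday 0` advances to the next Sunday; 2036-12-01 is a Monday, so it moves forward to 2036-12-07.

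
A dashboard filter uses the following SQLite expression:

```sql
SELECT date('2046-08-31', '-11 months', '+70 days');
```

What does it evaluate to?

2045-12-10

Adding -11 months to 2046-08-31 targets 2045-09-31. September 2045 has only 30 days, so SQLite normalizes the 1-day overflow forward to 2045-10-01.
Applying '+70 days' to 2045-10-01: counting 70 days forward gives 2045-12-10.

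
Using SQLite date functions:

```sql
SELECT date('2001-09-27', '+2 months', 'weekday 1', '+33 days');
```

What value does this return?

2002-01-05

Adding +2 months to 2001-09-27 gives 2001-11-27.
`weekday 1` advances to the next Monday; 2001-11-27 is a Tuesday, so it moves forward to 2001-12-03.
December 2001 has 31 days; 28 remain after the 3rd, so 29 days reach 2002-01-01.
Advancing 4 more days within January lands on 2002-01-05.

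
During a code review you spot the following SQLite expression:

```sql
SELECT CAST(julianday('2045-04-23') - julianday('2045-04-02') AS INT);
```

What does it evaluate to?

Both dates are in April 2045: 23 − 2 = 21.

21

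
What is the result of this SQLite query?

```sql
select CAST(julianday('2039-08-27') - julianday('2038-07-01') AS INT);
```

30 days remain in July 2038 after the 1st (31 − 1).
Full months from August 2038 through July 2039 contribute their day counts.
Then 27 days into August 2039.
Total: 30 + 31 + 30 + 31 + 30 + 31 + 31 + 28 + 31 + 30 + 31 + 30 + 31 + 27 = 422.

422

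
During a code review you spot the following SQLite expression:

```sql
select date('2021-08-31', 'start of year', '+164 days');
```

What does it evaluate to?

2021-06-14

`start of year` rewinds 2021-08-31 to 2021-01-01.
Applying '+164 days' to 2021-01-01: counting 164 days forward gives 2021-06-14.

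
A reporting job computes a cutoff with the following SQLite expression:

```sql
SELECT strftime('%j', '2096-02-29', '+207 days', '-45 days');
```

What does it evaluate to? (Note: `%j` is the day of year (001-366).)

First apply '+207 days', '-45 days': 2096-02-29 → 2096-08-09.
Day-of-year for 2096-08-09: days since 2096-01-01 inclusive = 222, zero-padded to 222.

222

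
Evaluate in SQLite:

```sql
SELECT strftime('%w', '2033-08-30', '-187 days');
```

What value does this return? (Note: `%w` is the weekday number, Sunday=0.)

4

First apply '-187 days': 2033-08-30 → 2033-02-24.
2033-02-24 is a Thursday; with Sunday=0 that is 4.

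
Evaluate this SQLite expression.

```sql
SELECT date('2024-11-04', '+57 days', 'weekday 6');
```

Applying '+57 days' to 2024-11-04: counting 57 days forward gives 2024-12-31.
`weekday 6` advances to the next Saturday; 2024-12-31 is a Tuesday, so it moves forward to 2025-01-04.

2025-01-04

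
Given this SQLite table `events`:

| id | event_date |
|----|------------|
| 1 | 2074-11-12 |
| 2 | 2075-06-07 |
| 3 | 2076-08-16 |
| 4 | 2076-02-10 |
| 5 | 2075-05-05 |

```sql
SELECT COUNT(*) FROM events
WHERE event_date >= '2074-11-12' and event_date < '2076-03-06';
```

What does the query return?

Rows in [2074-11-12, 2076-03-06): 2074-11-12, 2075-06-07, 2076-02-10, 2075-05-05 → 4 rows.

4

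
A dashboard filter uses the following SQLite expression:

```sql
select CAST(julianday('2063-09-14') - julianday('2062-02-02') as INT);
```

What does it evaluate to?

589

26 days remain in February 2062 after the 2nd (28 − 2).
Full months from March 2062 through August 2063 contribute their day counts.
Then 14 days into September 2063.
Total: 26 + 31 + 30 + 31 + 30 + 31 + 31 + 30 + 31 + 30 + 31 + 31 + 28 + 31 + 30 + 31 + 30 + 31 + 31 + 14 = 589.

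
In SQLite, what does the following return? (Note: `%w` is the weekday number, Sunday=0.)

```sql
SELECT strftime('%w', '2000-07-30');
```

0

2000-07-30 is a Sunday; with Sunday=0 that is 0.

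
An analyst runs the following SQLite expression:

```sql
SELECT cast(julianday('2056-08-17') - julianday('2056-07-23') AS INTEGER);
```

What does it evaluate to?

25

8 days remain in July 2056 after the 23rd (31 − 23).
Then 17 days into August 2056.
Total: 8 + 17 = 25.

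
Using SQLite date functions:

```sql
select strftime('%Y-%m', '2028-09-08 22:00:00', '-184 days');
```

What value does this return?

2028-03

First apply '-184 days': 2028-09-08 22:00:00 → 2028-03-08 22:00:00.
`%Y-%m` extracts the year-month: 2028-03.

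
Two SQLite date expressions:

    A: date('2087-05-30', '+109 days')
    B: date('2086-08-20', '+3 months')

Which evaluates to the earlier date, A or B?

A = 2087-09-16.
B = 2086-11-20.
B is earlier.

B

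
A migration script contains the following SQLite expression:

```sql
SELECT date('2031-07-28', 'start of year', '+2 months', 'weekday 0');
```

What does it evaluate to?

2031-03-02

`start of year` rewinds 2031-07-28 to 2031-01-01.
Adding +2 months to 2031-01-01 gives 2031-03-01.
`weekday 0` advances to the next Sunday; 2031-03-01 is a Saturday, so it moves forward to 2031-03-02.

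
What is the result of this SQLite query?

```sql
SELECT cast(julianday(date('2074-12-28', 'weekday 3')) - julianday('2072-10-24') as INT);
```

`weekday 3` advances to the next Wednesday; 2074-12-28 is a Friday, so it moves forward to 2075-01-02.
7 days remain in October 2072 after the 24th (31 − 24).
Full months from November 2072 through December 2074 contribute their day counts.
Then 2 days into January 2075.
Total: 7 + 30 + 31 + 31 + 28 + 31 + 30 + 31 + 30 + 31 + 31 + 30 + 31 + 30 + 31 + 31 + 28 + 31 + 30 + 31 + 30 + 31 + 31 + 30 + 31 + 30 + 31 + 2 = 800.

800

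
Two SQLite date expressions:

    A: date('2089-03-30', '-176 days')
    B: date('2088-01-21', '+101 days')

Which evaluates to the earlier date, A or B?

B

A = 2088-10-05.
B = 2088-05-01.
B is earlier.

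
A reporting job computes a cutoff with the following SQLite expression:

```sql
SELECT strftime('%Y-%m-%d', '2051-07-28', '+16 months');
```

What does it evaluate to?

First apply '+16 months': 2051-07-28 → 2052-11-28.
`%Y-%m-%d` extracts the ISO date: 2052-11-28.

2052-11-28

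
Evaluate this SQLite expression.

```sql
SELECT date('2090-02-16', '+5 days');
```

2090-02-21

Advancing 5 more days within February lands on 2090-02-21.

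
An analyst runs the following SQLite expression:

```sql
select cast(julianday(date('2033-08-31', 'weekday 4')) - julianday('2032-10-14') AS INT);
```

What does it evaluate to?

`weekday 4` advances to the next Thursday; 2033-08-31 is a Wednesday, so it moves forward to 2033-09-01.
17 days remain in October 2032 after the 14th (31 − 14).
Full months from November 2032 through August 2033 contribute their day counts.
Then 1 day into September 2033.
Total: 17 + 30 + 31 + 31 + 28 + 31 + 30 + 31 + 30 + 31 + 31 + 1 = 322.

322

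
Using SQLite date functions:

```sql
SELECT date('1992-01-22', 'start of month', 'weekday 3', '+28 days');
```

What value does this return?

`start of month` rewinds 1992-01-22 to 1992-01-01.
`weekday 3` advances to the next Wednesday; 1992-01-01 is already a Wednesday, so it stays at 1992-01-01.
Advancing 28 more days within January lands on 1992-01-29.

1992-01-29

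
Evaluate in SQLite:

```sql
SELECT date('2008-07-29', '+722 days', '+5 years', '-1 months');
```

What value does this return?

2015-06-21

Applying '+722 days' to 2008-07-29: counting 722 days forward gives 2010-07-21.
Adding +5 years to 2010-07-21 gives 2015-07-21.
Adding -1 month to 2015-07-21 gives 2015-06-21.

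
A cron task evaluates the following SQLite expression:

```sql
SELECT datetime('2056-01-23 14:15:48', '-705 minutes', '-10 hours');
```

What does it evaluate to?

2056-01-22 16:30:48

705 minutes = 11h 45m; -705 minutes from 2056-01-23 14:15:48 is 2056-01-23 02:30:48.
-10 hours from 2056-01-23 02:30:48 is 2056-01-22 16:30:48 (crosses midnight).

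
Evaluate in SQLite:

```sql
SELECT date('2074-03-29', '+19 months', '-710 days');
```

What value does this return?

2073-11-18

Adding +19 months to 2074-03-29 gives 2075-10-29.
Applying '-710 days' to 2075-10-29: counting 710 days back gives 2073-11-18.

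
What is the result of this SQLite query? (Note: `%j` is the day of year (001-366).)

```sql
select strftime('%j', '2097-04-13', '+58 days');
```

161

First apply '+58 days': 2097-04-13 → 2097-06-10.
Day-of-year for 2097-06-10: days since 2097-01-01 inclusive = 161, zero-padded to 161.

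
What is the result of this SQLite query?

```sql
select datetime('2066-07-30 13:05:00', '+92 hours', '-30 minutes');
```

+92 hours from 2066-07-30 13:05:00 is 2066-08-03 09:05:00 (crosses midnight).
-30 minutes from 2066-08-03 09:05:00 is 2066-08-03 08:35:00.

2066-08-03 08:35:00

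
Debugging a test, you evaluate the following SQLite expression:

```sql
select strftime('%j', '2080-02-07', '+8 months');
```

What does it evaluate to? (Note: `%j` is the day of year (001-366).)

281

First apply '+8 months': 2080-02-07 → 2080-10-07.
Day-of-year for 2080-10-07: days since 2080-01-01 inclusive = 281, zero-padded to 281.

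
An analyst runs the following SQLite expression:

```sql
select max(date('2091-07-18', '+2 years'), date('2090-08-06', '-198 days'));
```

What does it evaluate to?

2093-07-18

date('2091-07-18', '+2 years') → 2093-07-18.
date('2090-08-06', '-198 days') → 2090-01-20.
Later of the two is 2093-07-18.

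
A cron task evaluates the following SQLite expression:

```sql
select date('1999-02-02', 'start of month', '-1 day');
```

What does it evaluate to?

1999-01-31

`start of month` rewinds 1999-02-02 to 1999-02-01.
Going back 1 day from 1999-02-01 reaches 1999-01-31 (last day of January, 31 days).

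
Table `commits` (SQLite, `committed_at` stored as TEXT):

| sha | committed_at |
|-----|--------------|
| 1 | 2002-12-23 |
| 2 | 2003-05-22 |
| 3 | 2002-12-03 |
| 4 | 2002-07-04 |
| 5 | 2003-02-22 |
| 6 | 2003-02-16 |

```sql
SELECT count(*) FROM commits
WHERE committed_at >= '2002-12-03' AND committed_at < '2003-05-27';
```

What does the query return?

5

Rows in [2002-12-03, 2003-05-27): 2002-12-23, 2003-05-22, 2002-12-03, 2003-02-22, 2003-02-16 → 5 rows.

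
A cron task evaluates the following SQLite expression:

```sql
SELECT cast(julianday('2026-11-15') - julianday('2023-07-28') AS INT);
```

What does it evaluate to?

1206

3 days remain in July 2023 after the 28th (31 − 28).
Full months from August 2023 through October 2026 contribute their day counts.
Then 15 days into November 2026.
Total: 3 + 31 + 30 + 31 + 30 + 31 + 31 + 29 + 31 + 30 + 31 + 30 + 31 + 31 + 30 + 31 + 30 + 31 + 31 + 28 + 31 + 30 + 31 + 30 + 31 + 31 + 30 + 31 + 30 + 31 + 31 + 28 + 31 + 30 + 31 + 30 + 31 + 31 + 30 + 31 + 15 = 1206.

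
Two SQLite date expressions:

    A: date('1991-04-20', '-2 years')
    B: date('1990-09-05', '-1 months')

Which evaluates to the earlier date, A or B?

A = 1989-04-20.
B = 1990-08-05.
A is earlier.

A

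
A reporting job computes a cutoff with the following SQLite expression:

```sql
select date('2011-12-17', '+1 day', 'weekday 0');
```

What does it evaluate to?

Advancing 1 more day within December lands on 2011-12-18.
`weekday 0` advances to the next Sunday; 2011-12-18 is already a Sunday, so it stays at 2011-12-18.

2011-12-18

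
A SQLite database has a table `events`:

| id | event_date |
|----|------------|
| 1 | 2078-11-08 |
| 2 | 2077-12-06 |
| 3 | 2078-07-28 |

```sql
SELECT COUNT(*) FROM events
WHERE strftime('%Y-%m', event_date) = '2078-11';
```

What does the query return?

Rows with year-month 2078-11: 2078-11-08 → 1.

1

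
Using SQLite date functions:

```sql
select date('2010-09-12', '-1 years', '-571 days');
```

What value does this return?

2008-02-19

Adding -1 year to 2010-09-12 gives 2009-09-12.
Applying '-571 days' to 2009-09-12: counting 571 days back gives 2008-02-19.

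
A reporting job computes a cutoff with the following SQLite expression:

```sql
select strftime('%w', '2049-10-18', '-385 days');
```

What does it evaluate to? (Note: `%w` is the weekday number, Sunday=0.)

1

First apply '-385 days': 2049-10-18 → 2048-09-28.
2048-09-28 is a Monday; with Sunday=0 that is 1.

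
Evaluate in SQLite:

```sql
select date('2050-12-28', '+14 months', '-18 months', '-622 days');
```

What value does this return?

2048-12-14

Adding +14 months to 2050-12-28 gives 2052-02-28.
Adding -18 months to 2052-02-28 gives 2050-08-28.
Applying '-622 days' to 2050-08-28: counting 622 days back gives 2048-12-14.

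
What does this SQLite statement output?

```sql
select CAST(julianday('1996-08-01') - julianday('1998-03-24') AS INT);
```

30 days remain in August 1996 after the 1st (31 − 1).
Full months from September 1996 through February 1998 contribute their day counts.
Then 24 days into March 1998.
Total: 30 + 30 + 31 + 30 + 31 + 31 + 28 + 31 + 30 + 31 + 30 + 31 + 31 + 30 + 31 + 30 + 31 + 31 + 28 + 24 = 600.
The subtraction is earlier − later, so the result is −600 → -600.

-600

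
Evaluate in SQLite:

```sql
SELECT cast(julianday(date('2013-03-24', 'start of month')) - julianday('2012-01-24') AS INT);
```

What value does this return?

`start of month` rewinds 2013-03-24 to 2013-03-01.
7 days remain in January 2012 after the 24th (31 − 24).
Full months from February 2012 through February 2013 contribute their day counts.
Then 1 day into March 2013.
Total: 7 + 29 + 31 + 30 + 31 + 30 + 31 + 31 + 30 + 31 + 30 + 31 + 31 + 28 + 1 = 402.

402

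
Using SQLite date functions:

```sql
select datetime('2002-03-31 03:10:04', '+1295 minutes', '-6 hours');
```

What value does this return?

2002-03-31 18:45:04

1295 minutes = 21h 35m; +1295 minutes from 2002-03-31 03:10:04 is 2002-04-01 00:45:04 (crosses midnight).
-6 hours from 2002-04-01 00:45:04 is 2002-03-31 18:45:04 (crosses midnight).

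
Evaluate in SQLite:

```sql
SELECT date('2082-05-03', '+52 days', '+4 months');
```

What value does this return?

Applying '+52 days' to 2082-05-03: counting 52 days forward gives 2082-06-24.
Adding +4 months to 2082-06-24 gives 2082-10-24.

2082-10-24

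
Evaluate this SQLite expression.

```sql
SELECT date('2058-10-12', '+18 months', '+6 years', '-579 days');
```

Adding +18 months to 2058-10-12 gives 2060-04-12.
Adding +6 years to 2060-04-12 gives 2066-04-12.
Applying '-579 days' to 2066-04-12: counting 579 days back gives 2064-09-10.

2064-09-10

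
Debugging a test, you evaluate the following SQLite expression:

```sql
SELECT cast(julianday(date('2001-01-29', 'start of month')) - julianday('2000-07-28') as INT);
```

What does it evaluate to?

157

`start of month` rewinds 2001-01-29 to 2001-01-01.
3 days remain in July 2000 after the 28th (31 − 28).
August 2000: 31 days.
September 2000: 30 days.
October 2000: 31 days.
November 2000: 30 days.
December 2000: 31 days.
Then 1 day into January 2001.
Total: 3 + 31 + 30 + 31 + 30 + 31 + 1 = 157.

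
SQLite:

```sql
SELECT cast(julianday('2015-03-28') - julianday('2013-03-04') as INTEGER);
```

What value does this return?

27 days remain in March 2013 after the 4th (31 − 4).
Full months from April 2013 through February 2015 contribute their day counts.
Then 28 days into March 2015.
Total: 27 + 30 + 31 + 30 + 31 + 31 + 30 + 31 + 30 + 31 + 31 + 28 + 31 + 30 + 31 + 30 + 31 + 31 + 30 + 31 + 30 + 31 + 31 + 28 + 28 = 754.

754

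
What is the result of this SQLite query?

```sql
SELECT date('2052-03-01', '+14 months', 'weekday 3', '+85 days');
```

Adding +14 months to 2052-03-01 gives 2053-05-01.
`weekday 3` advances to the next Wednesday; 2053-05-01 is a Thursday, so it moves forward to 2053-05-07.
Applying '+85 days' to 2053-05-07: counting 85 days forward gives 2053-07-31.

2053-07-31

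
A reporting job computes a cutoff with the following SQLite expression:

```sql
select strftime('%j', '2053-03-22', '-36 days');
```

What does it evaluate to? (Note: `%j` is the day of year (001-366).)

045

First apply '-36 days': 2053-03-22 → 2053-02-14.
Day-of-year for 2053-02-14: days since 2053-01-01 inclusive = 45, zero-padded to 045.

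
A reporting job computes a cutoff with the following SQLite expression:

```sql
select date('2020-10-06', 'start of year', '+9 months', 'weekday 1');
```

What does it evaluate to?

`start of year` rewinds 2020-10-06 to 2020-01-01.
Adding +9 months to 2020-01-01 gives 2020-10-01.
`weekday 1` advances to the next Monday; 2020-10-01 is a Thursday, so it moves forward to 2020-10-05.

2020-10-05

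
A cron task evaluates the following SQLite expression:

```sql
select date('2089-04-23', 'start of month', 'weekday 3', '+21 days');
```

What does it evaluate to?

2089-04-27

`start of month` rewinds 2089-04-23 to 2089-04-01.
`weekday 3` advances to the next Wednesday; 2089-04-01 is a Friday, so it moves forward to 2089-04-06.
Advancing 21 more days within April lands on 2089-04-27.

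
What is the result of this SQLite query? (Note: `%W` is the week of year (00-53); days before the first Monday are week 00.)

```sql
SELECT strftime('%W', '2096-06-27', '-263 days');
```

40

First apply '-263 days': 2096-06-27 → 2095-10-08.
2095-10-08 is a Saturday. SQLite's %W counts Mondays since the year started; the result is 40.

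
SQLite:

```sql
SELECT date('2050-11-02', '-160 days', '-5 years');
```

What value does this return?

Applying '-160 days' to 2050-11-02: counting 160 days back gives 2050-05-26.
Adding -5 years to 2050-05-26 gives 2045-05-26.

2045-05-26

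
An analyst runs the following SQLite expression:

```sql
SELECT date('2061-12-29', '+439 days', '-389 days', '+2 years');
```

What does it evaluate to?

Applying '+439 days' to 2061-12-29: counting 439 days forward gives 2063-03-13.
Applying '-389 days' to 2063-03-13: counting 389 days back gives 2062-02-17.
Adding +2 years to 2062-02-17 gives 2064-02-17.

2064-02-17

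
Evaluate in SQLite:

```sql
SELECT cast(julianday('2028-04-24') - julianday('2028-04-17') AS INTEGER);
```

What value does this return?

7

Both dates are in April 2028: 24 − 17 = 7.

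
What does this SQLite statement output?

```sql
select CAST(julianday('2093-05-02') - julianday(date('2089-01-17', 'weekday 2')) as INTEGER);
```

1565

`weekday 2` advances to the next Tuesday; 2089-01-17 is a Monday, so it moves forward to 2089-01-18.
13 days remain in January 2089 after the 18th (31 − 18).
Full months from February 2089 through April 2093 contribute their day counts.
Then 2 days into May 2093.
Total: 13 + 28 + 31 + 30 + 31 + 30 + 31 + 31 + 30 + 31 + 30 + 31 + 31 + 28 + 31 + 30 + 31 + 30 + 31 + 31 + 30 + 31 + 30 + 31 + 31 + 28 + 31 + 30 + 31 + 30 + 31 + 31 + 30 + 31 + 30 + 31 + 31 + 29 + 31 + 30 + 31 + 30 + 31 + 31 + 30 + 31 + 30 + 31 + 31 + 28 + 31 + 30 + 2 = 1565.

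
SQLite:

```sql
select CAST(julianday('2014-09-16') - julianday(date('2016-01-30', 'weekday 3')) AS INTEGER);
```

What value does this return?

-505

`weekday 3` advances to the next Wednesday; 2016-01-30 is a Saturday, so it moves forward to 2016-02-03.
14 days remain in September 2014 after the 16th (30 − 16).
Full months from October 2014 through January 2016 contribute their day counts.
Then 3 days into February 2016.
Total: 14 + 31 + 30 + 31 + 31 + 28 + 31 + 30 + 31 + 30 + 31 + 31 + 30 + 31 + 30 + 31 + 31 + 3 = 505.
The subtraction is earlier − later, so the result is −505 → -505.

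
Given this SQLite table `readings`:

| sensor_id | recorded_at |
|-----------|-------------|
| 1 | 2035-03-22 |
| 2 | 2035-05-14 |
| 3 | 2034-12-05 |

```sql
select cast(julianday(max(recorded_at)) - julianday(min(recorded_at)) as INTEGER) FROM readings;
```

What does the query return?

MIN = 2034-12-05, MAX = 2035-05-14.
26 days remain in December 2034 after the 5th (31 − 5).
January 2035: 31 days.
February 2035: 28 days.
March 2035: 31 days.
April 2035: 30 days.
Then 14 days into May 2035.
Total: 26 + 31 + 28 + 31 + 30 + 14 = 160.

160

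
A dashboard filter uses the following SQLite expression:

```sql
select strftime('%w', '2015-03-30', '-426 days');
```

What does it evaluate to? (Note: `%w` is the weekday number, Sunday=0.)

First apply '-426 days': 2015-03-30 → 2014-01-28.
2014-01-28 is a Tuesday; with Sunday=0 that is 2.

2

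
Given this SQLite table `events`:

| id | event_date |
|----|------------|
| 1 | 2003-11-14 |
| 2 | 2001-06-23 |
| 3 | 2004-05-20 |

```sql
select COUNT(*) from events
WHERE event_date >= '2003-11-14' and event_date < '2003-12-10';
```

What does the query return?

Rows in [2003-11-14, 2003-12-10): 2003-11-14 → 1 row.

1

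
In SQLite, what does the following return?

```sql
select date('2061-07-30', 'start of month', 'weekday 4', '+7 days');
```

2061-07-14

`start of month` rewinds 2061-07-30 to 2061-07-01.
`weekday 4` advances to the next Thursday; 2061-07-01 is a Friday, so it moves forward to 2061-07-07.
Advancing 7 more days within July lands on 2061-07-14.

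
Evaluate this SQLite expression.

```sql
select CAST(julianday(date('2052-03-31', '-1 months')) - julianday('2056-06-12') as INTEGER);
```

Adding -1 month to 2052-03-31 targets 2052-02-31. February 2052 has only 29 days, so SQLite normalizes the 2-day overflow forward to 2052-03-02.
29 days remain in March 2052 after the 2nd (31 − 2).
Full months from April 2052 through May 2056 contribute their day counts.
Then 12 days into June 2056.
Total: 29 + 30 + 31 + 30 + 31 + 31 + 30 + 31 + 30 + 31 + 31 + 28 + 31 + 30 + 31 + 30 + 31 + 31 + 30 + 31 + 30 + 31 + 31 + 28 + 31 + 30 + 31 + 30 + 31 + 31 + 30 + 31 + 30 + 31 + 31 + 28 + 31 + 30 + 31 + 30 + 31 + 31 + 30 + 31 + 30 + 31 + 31 + 29 + 31 + 30 + 31 + 12 = 1563.
The subtraction is earlier − later, so the result is −1563 → -1563.

-1563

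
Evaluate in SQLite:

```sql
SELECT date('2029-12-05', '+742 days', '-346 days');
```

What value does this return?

Applying '+742 days' to 2029-12-05: counting 742 days forward gives 2031-12-17.
Applying '-346 days' to 2031-12-17: counting 346 days back gives 2031-01-05.

2031-01-05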